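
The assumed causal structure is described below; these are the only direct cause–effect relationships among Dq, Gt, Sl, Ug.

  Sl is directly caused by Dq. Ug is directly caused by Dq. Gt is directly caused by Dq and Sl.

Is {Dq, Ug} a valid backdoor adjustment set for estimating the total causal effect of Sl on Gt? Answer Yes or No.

Backdoor paths from Sl to Gt (paths whose first edge points into Sl):
  P1: Sl <- Dq -> Gt
Condition 1 (no descendant of Sl in the set): holds — descendants of Sl are {Gt}; none are in {Dq, Ug}.
Condition 2 (every backdoor path blocked by {Dq, Ug}):
  P1: blocked at fork node Dq ∈ conditioning set.
{Dq, Ug} satisfies the backdoor criterion.

Yes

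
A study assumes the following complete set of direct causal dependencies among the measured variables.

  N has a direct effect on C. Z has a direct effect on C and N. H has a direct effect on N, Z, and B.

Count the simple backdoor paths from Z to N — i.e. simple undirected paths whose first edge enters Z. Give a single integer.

1

A backdoor path from Z to N is any simple undirected path whose first edge points into Z (i.e. leaves Z via a parent).
Parents of Z: {H}.
Enumerating:
  P1: Z <- H -> N
That exhausts the simple backdoor paths. Count: 1.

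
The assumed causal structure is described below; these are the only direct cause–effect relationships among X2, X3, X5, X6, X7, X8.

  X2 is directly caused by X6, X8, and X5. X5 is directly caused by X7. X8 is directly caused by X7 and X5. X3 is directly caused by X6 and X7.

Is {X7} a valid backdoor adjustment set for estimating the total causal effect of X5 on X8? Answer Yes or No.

Backdoor paths from X5 to X8 (paths whose first edge points into X5):
  P1: X5 <- X7 -> X3 <- X6 -> X2 <- X8
  P2: X5 <- X7 -> X8
Condition 1 (no descendant of X5 in the set): holds — descendants of X5 are {X2, X8}; none are in {X7}.
Condition 2 (every backdoor path blocked by {X7}):
  P1: blocked at fork node X7 ∈ conditioning set.
  P2: blocked at fork node X7 ∈ conditioning set.
{X7} satisfies the backdoor criterion.

Yes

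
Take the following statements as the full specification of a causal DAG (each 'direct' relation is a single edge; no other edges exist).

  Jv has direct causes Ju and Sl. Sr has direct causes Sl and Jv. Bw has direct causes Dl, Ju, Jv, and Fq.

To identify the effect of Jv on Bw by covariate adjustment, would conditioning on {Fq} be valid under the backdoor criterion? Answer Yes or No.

No

Backdoor paths from Jv to Bw (paths whose first edge points into Jv):
  P1: Jv <- Ju -> Bw
Condition 1 (no descendant of Jv in the set): holds — descendants of Jv are {Bw, Sr}; none are in {Fq}.
Condition 2 (every backdoor path blocked by {Fq}):
  P1: open — no interior node is in the conditioning set.
{Fq} does not satisfy the backdoor criterion.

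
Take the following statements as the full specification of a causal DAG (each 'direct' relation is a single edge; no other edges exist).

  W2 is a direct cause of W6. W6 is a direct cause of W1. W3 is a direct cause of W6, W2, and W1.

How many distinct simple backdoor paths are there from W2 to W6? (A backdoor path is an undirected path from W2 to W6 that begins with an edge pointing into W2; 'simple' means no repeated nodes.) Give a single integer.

A backdoor path from W2 to W6 is any simple undirected path whose first edge points into W2 (i.e. leaves W2 via a parent).
Parents of W2: {W3}.
Enumerating:
  P1: W2 <- W3 -> W6
  P2: W2 <- W3 -> W1 <- W6
That exhausts the simple backdoor paths. Count: 2.

2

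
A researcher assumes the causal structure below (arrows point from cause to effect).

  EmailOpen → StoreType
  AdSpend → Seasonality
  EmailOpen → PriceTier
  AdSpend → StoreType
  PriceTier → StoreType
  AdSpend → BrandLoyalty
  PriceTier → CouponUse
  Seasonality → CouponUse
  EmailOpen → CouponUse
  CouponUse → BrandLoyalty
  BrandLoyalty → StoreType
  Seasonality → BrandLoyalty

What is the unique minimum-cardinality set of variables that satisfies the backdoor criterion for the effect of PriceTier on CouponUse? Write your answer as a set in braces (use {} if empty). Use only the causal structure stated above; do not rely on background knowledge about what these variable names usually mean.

{EmailOpen}

Variables eligible for adjustment (non-descendants of PriceTier, excluding PriceTier and CouponUse): {AdSpend, EmailOpen, Seasonality}.
Backdoor paths from PriceTier to CouponUse:
  P1: PriceTier <- EmailOpen -> CouponUse
  P2: PriceTier <- EmailOpen -> StoreType <- AdSpend -> Seasonality -> CouponUse
  P3: PriceTier <- EmailOpen -> StoreType <- AdSpend -> Seasonality -> BrandLoyalty <- CouponUse
  P4: PriceTier <- EmailOpen -> StoreType <- AdSpend -> BrandLoyalty <- Seasonality -> CouponUse
  P5: PriceTier <- EmailOpen -> StoreType <- AdSpend -> BrandLoyalty <- CouponUse
  P6: PriceTier <- EmailOpen -> StoreType <- BrandLoyalty <- AdSpend -> Seasonality -> CouponUse
  P7: PriceTier <- EmailOpen -> StoreType <- BrandLoyalty <- Seasonality -> CouponUse
  P8: PriceTier <- EmailOpen -> StoreType <- BrandLoyalty <- CouponUse
The empty set is not sufficient: P1 (PriceTier <- EmailOpen -> CouponUse) has no collider blocking it and no conditioned non-collider, so it is open.
Try {EmailOpen}:
  P1: blocked at fork node EmailOpen ∈ conditioning set.
  P2: blocked at fork node EmailOpen ∈ conditioning set.
  P3: blocked at fork node EmailOpen ∈ conditioning set.
  P4: blocked at fork node EmailOpen ∈ conditioning set.
  P5: blocked at fork node EmailOpen ∈ conditioning set.
  P6: blocked at fork node EmailOpen ∈ conditioning set.
  P7: blocked at fork node EmailOpen ∈ conditioning set.
  P8: blocked at fork node EmailOpen ∈ conditioning set.
{EmailOpen} contains no descendant of PriceTier and blocks every backdoor path.
No other singleton works — e.g. {AdSpend} leaves P1 open — so {EmailOpen} is the unique smallest valid adjustment set.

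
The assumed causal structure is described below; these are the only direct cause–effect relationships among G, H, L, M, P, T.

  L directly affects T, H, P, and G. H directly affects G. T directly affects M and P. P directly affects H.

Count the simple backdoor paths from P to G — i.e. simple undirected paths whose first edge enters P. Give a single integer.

4

A backdoor path from P to G is any simple undirected path whose first edge points into P (i.e. leaves P via a parent).
Parents of P: {L, T}.
Enumerating:
  P1: P <- L -> H -> G
  P2: P <- L -> G
  P3: P <- T <- L -> H -> G
  P4: P <- T <- L -> G
That exhausts the simple backdoor paths. Count: 4.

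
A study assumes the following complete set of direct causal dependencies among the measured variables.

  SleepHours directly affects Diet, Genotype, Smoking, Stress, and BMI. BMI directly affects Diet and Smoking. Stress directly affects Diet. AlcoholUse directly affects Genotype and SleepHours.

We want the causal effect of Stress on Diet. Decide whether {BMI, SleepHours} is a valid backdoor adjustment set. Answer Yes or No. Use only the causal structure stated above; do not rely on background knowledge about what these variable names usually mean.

Backdoor paths from Stress to Diet (paths whose first edge points into Stress):
  P1: Stress <- SleepHours -> BMI -> Diet
  P2: Stress <- SleepHours -> Smoking <- BMI -> Diet
  P3: Stress <- SleepHours -> Diet
Condition 1 (no descendant of Stress in the set): holds — descendants of Stress are {Diet}; none are in {BMI, SleepHours}.
Condition 2 (every backdoor path blocked by {BMI, SleepHours}):
  P1: blocked at fork node SleepHours ∈ conditioning set.
  P2: blocked at fork node SleepHours ∈ conditioning set.
  P3: blocked at fork node SleepHours ∈ conditioning set.
{BMI, SleepHours} satisfies the backdoor criterion.

Yes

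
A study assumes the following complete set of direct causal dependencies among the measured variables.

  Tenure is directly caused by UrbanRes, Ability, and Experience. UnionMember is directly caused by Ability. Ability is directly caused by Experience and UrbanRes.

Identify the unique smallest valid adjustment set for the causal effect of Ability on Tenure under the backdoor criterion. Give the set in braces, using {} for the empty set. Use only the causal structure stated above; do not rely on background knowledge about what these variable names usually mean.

{Experience, UrbanRes}

Variables eligible for adjustment (non-descendants of Ability, excluding Ability and Tenure): {Experience, UrbanRes}.
Backdoor paths from Ability to Tenure:
  P1: Ability <- UrbanRes -> Tenure
  P2: Ability <- Experience -> Tenure
The empty set is not sufficient: P1 (Ability <- UrbanRes -> Tenure) has no collider blocking it and no conditioned non-collider, so it is open.
Try {Experience, UrbanRes}:
  P1: blocked at fork node UrbanRes ∈ conditioning set.
  P2: blocked at fork node Experience ∈ conditioning set.
{Experience, UrbanRes} contains no descendant of Ability and blocks every backdoor path.
Every element of {Experience, UrbanRes} is needed (dropping Experience leaves P2 open; dropping UrbanRes leaves P1 open), so no proper subset is valid.
Among all size-2 subsets of the eligible variables, only {Experience, UrbanRes} blocks every backdoor path, so it is the unique smallest valid adjustment set.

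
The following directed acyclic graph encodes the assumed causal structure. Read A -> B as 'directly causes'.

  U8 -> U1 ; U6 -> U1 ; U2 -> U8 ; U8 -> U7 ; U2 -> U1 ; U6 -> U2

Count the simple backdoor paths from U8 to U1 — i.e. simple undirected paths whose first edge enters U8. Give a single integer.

A backdoor path from U8 to U1 is any simple undirected path whose first edge points into U8 (i.e. leaves U8 via a parent).
Parents of U8: {U2}.
Enumerating:
  P1: U8 <- U2 <- U6 -> U1
  P2: U8 <- U2 -> U1
That exhausts the simple backdoor paths. Count: 2.

2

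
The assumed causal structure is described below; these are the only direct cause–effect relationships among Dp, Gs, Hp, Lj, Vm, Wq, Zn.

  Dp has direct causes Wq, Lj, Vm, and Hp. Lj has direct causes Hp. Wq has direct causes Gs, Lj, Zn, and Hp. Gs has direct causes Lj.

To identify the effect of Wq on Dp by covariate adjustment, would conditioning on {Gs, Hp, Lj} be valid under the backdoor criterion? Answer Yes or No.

Backdoor paths from Wq to Dp (paths whose first edge points into Wq):
  P1: Wq <- Hp -> Lj -> Dp
  P2: Wq <- Hp -> Dp
  P3: Wq <- Lj <- Hp -> Dp
  P4: Wq <- Lj -> Dp
  P5: Wq <- Gs <- Lj <- Hp -> Dp
  P6: Wq <- Gs <- Lj -> Dp
Condition 1 (no descendant of Wq in the set): holds — descendants of Wq are {Dp}; none are in {Gs, Hp, Lj}.
Condition 2 (every backdoor path blocked by {Gs, Hp, Lj}):
  P1: blocked at fork node Hp ∈ conditioning set.
  P2: blocked at fork node Hp ∈ conditioning set.
  P3: blocked at chain node Lj ∈ conditioning set.
  P4: blocked at fork node Lj ∈ conditioning set.
  P5: blocked at chain node Gs ∈ conditioning set.
  P6: blocked at chain node Gs ∈ conditioning set.
{Gs, Hp, Lj} satisfies the backdoor criterion.

Yes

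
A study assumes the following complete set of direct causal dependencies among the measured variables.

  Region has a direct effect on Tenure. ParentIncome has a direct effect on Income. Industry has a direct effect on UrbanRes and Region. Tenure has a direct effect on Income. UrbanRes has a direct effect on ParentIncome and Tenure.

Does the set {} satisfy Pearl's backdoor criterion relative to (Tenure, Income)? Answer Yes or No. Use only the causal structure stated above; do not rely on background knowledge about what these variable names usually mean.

No

Backdoor paths from Tenure to Income (paths whose first edge points into Tenure):
  P1: Tenure <- UrbanRes -> ParentIncome -> Income
  P2: Tenure <- Region <- Industry -> UrbanRes -> ParentIncome -> Income
Condition 1 (no descendant of Tenure in the set): holds — descendants of Tenure are {Income}; none are in {}.
Condition 2 (every backdoor path blocked by {}):
  P1: open — no interior node is in the conditioning set.
  P2: open — no interior node is in the conditioning set.
{} does not satisfy the backdoor criterion.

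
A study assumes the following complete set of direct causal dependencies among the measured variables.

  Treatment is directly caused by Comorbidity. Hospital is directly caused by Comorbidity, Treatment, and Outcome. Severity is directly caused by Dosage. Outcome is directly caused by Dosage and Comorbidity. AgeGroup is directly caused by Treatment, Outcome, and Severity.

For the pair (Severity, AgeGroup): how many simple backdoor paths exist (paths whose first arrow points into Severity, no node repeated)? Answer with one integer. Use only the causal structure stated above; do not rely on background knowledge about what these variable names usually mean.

5

A backdoor path from Severity to AgeGroup is any simple undirected path whose first edge points into Severity (i.e. leaves Severity via a parent).
Parents of Severity: {Dosage}.
Enumerating:
  P1: Severity <- Dosage -> Outcome <- Comorbidity -> Treatment -> AgeGroup
  P2: Severity <- Dosage -> Outcome <- Comorbidity -> Hospital <- Treatment -> AgeGroup
  P3: Severity <- Dosage -> Outcome -> AgeGroup
  P4: Severity <- Dosage -> Outcome -> Hospital <- Comorbidity -> Treatment -> AgeGroup
  P5: Severity <- Dosage -> Outcome -> Hospital <- Treatment -> AgeGroup
That exhausts the simple backdoor paths. Count: 5.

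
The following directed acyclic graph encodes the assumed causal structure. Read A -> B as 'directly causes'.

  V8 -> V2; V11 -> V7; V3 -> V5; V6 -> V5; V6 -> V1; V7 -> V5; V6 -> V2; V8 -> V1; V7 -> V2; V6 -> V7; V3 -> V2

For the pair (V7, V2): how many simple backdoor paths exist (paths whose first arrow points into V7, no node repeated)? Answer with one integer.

3

A backdoor path from V7 to V2 is any simple undirected path whose first edge points into V7 (i.e. leaves V7 via a parent).
Parents of V7: {V11, V6}.
Enumerating:
  P1: V7 <- V6 -> V5 <- V3 -> V2
  P2: V7 <- V6 -> V2
  P3: V7 <- V6 -> V1 <- V8 -> V2
That exhausts the simple backdoor paths. Count: 3.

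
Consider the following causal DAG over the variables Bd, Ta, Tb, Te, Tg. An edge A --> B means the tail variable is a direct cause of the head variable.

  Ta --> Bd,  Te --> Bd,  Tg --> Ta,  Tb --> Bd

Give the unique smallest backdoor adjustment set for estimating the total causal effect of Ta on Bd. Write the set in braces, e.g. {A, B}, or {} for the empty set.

{}

Variables eligible for adjustment (non-descendants of Ta, excluding Ta and Bd): {Tb, Te, Tg}.
Backdoor paths from Ta to Bd:
  (none)
With no backdoor paths the empty set already satisfies the criterion, and it is trivially minimal.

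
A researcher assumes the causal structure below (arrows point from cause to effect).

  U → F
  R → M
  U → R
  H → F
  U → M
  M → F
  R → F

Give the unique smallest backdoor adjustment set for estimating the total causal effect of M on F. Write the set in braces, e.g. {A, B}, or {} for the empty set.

Variables eligible for adjustment (non-descendants of M, excluding M and F): {H, R, U}.
Backdoor paths from M to F:
  P1: M <- U -> R -> F
  P2: M <- U -> F
  P3: M <- R <- U -> F
  P4: M <- R -> F
The empty set is not sufficient: P1 (M <- U -> R -> F) has no collider blocking it and no conditioned non-collider, so it is open.
Try {R, U}:
  P1: blocked at fork node U ∈ conditioning set.
  P2: blocked at fork node U ∈ conditioning set.
  P3: blocked at chain node R ∈ conditioning set.
  P4: blocked at fork node R ∈ conditioning set.
{R, U} contains no descendant of M and blocks every backdoor path.
Every element of {R, U} is needed (dropping R leaves P4 open; dropping U leaves P2 open), so no proper subset is valid.
Among all size-2 subsets of the eligible variables, only {R, U} blocks every backdoor path, so it is the unique smallest valid adjustment set.

{R, U}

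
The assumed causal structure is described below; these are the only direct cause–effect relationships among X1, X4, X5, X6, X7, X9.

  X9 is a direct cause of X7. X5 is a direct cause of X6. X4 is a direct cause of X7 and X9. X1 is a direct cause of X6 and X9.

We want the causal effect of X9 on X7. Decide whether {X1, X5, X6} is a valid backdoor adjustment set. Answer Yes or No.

Backdoor paths from X9 to X7 (paths whose first edge points into X9):
  P1: X9 <- X4 -> X7
Condition 1 (no descendant of X9 in the set): holds — descendants of X9 are {X7}; none are in {X1, X5, X6}.
Condition 2 (every backdoor path blocked by {X1, X5, X6}):
  P1: open — no interior node is in the conditioning set.
{X1, X5, X6} does not satisfy the backdoor criterion.

No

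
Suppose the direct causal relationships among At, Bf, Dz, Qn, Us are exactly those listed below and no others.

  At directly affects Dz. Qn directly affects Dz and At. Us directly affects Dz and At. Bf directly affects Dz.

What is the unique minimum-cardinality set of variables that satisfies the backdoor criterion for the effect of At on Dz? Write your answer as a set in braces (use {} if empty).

Variables eligible for adjustment (non-descendants of At, excluding At and Dz): {Bf, Qn, Us}.
Backdoor paths from At to Dz:
  P1: At <- Us -> Dz
  P2: At <- Qn -> Dz
The empty set is not sufficient: P1 (At <- Us -> Dz) has no collider blocking it and no conditioned non-collider, so it is open.
Try {Qn, Us}:
  P1: blocked at fork node Us ∈ conditioning set.
  P2: blocked at fork node Qn ∈ conditioning set.
{Qn, Us} contains no descendant of At and blocks every backdoor path.
Every element of {Qn, Us} is needed (dropping Qn leaves P2 open; dropping Us leaves P1 open), so no proper subset is valid.
Among all size-2 subsets of the eligible variables, only {Qn, Us} blocks every backdoor path, so it is the unique smallest valid adjustment set.

{Qn, Us}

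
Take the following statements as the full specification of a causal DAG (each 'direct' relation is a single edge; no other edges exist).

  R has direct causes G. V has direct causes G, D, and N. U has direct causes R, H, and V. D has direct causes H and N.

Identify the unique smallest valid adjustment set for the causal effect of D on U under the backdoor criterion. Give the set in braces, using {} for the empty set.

Variables eligible for adjustment (non-descendants of D, excluding D and U): {G, H, N, R}.
Backdoor paths from D to U:
  P1: D <- N -> V <- G -> R -> U
  P2: D <- N -> V -> U
  P3: D <- H -> U
The empty set is not sufficient: P2 (D <- N -> V -> U) has no collider blocking it and no conditioned non-collider, so it is open.
Try {H, N}:
  P1: blocked at fork node N ∈ conditioning set.
  P2: blocked at fork node N ∈ conditioning set.
  P3: blocked at fork node H ∈ conditioning set.
{H, N} contains no descendant of D and blocks every backdoor path.
Every element of {H, N} is needed (dropping H leaves P3 open; dropping N leaves P2 open), so no proper subset is valid.
Among all size-2 subsets of the eligible variables, only {H, N} blocks every backdoor path, so it is the unique smallest valid adjustment set.

{H, N}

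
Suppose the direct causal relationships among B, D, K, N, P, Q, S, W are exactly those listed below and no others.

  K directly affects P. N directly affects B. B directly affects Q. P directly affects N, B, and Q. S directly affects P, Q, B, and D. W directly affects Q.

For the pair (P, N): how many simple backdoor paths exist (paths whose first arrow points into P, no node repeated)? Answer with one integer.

2

A backdoor path from P to N is any simple undirected path whose first edge points into P (i.e. leaves P via a parent).
Parents of P: {K, S}.
Enumerating:
  P1: P <- S -> B <- N
  P2: P <- S -> Q <- B <- N
That exhausts the simple backdoor paths. Count: 2.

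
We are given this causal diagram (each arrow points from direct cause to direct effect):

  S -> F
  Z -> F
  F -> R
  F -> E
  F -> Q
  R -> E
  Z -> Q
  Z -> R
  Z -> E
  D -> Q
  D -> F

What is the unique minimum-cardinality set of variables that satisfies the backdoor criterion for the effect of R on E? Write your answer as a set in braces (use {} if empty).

Variables eligible for adjustment (non-descendants of R, excluding R and E): {D, F, Q, S, Z}.
Backdoor paths from R to E:
  P1: R <- Z -> F -> E
  P2: R <- Z -> Q <- D -> F -> E
  P3: R <- Z -> Q <- F -> E
  P4: R <- Z -> E
  P5: R <- F <- D -> Q <- Z -> E
  P6: R <- F <- Z -> E
  P7: R <- F -> Q <- Z -> E
  P8: R <- F -> E
The empty set is not sufficient: P1 (R <- Z -> F -> E) has no collider blocking it and no conditioned non-collider, so it is open.
Try {F, Z}:
  P1: blocked at fork node Z ∈ conditioning set.
  P2: blocked at fork node Z ∈ conditioning set.
  P3: blocked at fork node Z ∈ conditioning set.
  P4: blocked at fork node Z ∈ conditioning set.
  P5: blocked at chain node F ∈ conditioning set.
  P6: blocked at chain node F ∈ conditioning set.
  P7: blocked at fork node F ∈ conditioning set.
  P8: blocked at fork node F ∈ conditioning set.
{F, Z} contains no descendant of R and blocks every backdoor path.
Every element of {F, Z} is needed (dropping F leaves P8 open; dropping Z leaves P4 open), so no proper subset is valid.
Among all size-2 subsets of the eligible variables, only {F, Z} blocks every backdoor path, so it is the unique smallest valid adjustment set.

{F, Z}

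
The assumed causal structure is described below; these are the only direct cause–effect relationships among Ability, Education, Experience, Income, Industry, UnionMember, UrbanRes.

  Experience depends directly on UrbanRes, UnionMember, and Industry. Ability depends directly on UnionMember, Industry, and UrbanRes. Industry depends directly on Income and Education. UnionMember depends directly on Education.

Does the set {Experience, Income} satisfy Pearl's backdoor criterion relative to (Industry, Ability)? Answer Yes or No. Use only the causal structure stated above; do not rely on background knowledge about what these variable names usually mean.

Backdoor paths from Industry to Ability (paths whose first edge points into Industry):
  P1: Industry <- Education -> UnionMember -> Ability
  P2: Industry <- Education -> UnionMember -> Experience <- UrbanRes -> Ability
Condition 1 (no descendant of Industry in the set): FAILS — Experience is a descendant of Industry.
Condition 2 (every backdoor path blocked by {Experience, Income}):
  P1: open — no interior node is in the conditioning set.
  P2: open — collider(s) Experience are conditioned on (or have a conditioned descendant) and no non-collider on the path is in the set.
{Experience, Income} does not satisfy the backdoor criterion.

No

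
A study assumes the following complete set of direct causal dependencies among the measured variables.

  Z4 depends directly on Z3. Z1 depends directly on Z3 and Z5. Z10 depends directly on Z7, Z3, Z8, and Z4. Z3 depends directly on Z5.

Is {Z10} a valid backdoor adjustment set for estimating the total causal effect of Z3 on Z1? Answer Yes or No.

No

Backdoor paths from Z3 to Z1 (paths whose first edge points into Z3):
  P1: Z3 <- Z5 -> Z1
Condition 1 (no descendant of Z3 in the set): FAILS — Z10 is a descendant of Z3.
Condition 2 (every backdoor path blocked by {Z10}):
  P1: open — no interior node is in the conditioning set.
{Z10} does not satisfy the backdoor criterion.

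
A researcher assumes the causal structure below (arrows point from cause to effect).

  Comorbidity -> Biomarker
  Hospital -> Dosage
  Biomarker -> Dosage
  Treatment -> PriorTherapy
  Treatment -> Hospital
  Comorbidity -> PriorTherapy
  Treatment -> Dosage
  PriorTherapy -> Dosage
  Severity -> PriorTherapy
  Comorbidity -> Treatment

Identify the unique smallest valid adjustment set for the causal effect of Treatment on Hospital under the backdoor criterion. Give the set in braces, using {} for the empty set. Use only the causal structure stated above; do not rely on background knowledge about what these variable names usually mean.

Variables eligible for adjustment (non-descendants of Treatment, excluding Treatment and Hospital): {Biomarker, Comorbidity, Severity}.
Backdoor paths from Treatment to Hospital:
  P1: Treatment <- Comorbidity -> Biomarker -> Dosage <- Hospital
  P2: Treatment <- Comorbidity -> PriorTherapy -> Dosage <- Hospital
Each backdoor path contains an unconditioned collider, so every path is already blocked with the empty conditioning set:
  P1: blocked at collider Dosage (neither it nor any descendant is in the conditioning set).
  P2: blocked at collider Dosage (neither it nor any descendant is in the conditioning set).
The empty set is therefore the unique smallest valid set.

{}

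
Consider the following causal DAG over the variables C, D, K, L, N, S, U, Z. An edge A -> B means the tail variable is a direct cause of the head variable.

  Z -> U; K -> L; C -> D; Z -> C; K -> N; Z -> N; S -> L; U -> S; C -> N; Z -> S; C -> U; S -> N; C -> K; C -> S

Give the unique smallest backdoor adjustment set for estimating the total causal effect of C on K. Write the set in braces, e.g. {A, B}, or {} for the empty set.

{}

Variables eligible for adjustment (non-descendants of C, excluding C and K): {Z}.
Backdoor paths from C to K:
  P1: C <- Z -> U -> S -> L <- K
  P2: C <- Z -> U -> S -> N <- K
  P3: C <- Z -> S -> L <- K
  P4: C <- Z -> S -> N <- K
  P5: C <- Z -> N <- K
  P6: C <- Z -> N <- S -> L <- K
Each backdoor path contains an unconditioned collider, so every path is already blocked with the empty conditioning set:
  P1: blocked at collider L (neither it nor any descendant is in the conditioning set).
  P2: blocked at collider N (neither it nor any descendant is in the conditioning set).
  P3: blocked at collider L (neither it nor any descendant is in the conditioning set).
  P4: blocked at collider N (neither it nor any descendant is in the conditioning set).
  P5: blocked at collider N (neither it nor any descendant is in the conditioning set).
  P6: blocked at collider N (neither it nor any descendant is in the conditioning set).
The empty set is therefore the unique smallest valid set.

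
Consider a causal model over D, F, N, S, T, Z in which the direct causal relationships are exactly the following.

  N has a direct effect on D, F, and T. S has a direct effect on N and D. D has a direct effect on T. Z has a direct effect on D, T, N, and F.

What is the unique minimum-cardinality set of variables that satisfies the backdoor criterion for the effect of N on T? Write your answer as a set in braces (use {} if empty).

Variables eligible for adjustment (non-descendants of N, excluding N and T): {S, Z}.
Backdoor paths from N to T:
  P1: N <- S -> D <- Z -> T
  P2: N <- S -> D -> T
  P3: N <- Z -> D -> T
  P4: N <- Z -> T
The empty set is not sufficient: P2 (N <- S -> D -> T) has no collider blocking it and no conditioned non-collider, so it is open.
Try {S, Z}:
  P1: blocked at fork node S ∈ conditioning set.
  P2: blocked at fork node S ∈ conditioning set.
  P3: blocked at fork node Z ∈ conditioning set.
  P4: blocked at fork node Z ∈ conditioning set.
{S, Z} contains no descendant of N and blocks every backdoor path.
Every element of {S, Z} is needed (dropping S leaves P2 open; dropping Z leaves P3 open), so no proper subset is valid.
Among all size-2 subsets of the eligible variables, only {S, Z} blocks every backdoor path, so it is the unique smallest valid adjustment set.

{S, Z}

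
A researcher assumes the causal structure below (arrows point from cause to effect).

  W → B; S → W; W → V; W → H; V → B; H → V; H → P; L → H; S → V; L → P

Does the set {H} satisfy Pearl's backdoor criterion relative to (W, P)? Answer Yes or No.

Backdoor paths from W to P (paths whose first edge points into W):
  P1: W <- S -> V <- H <- L -> P
  P2: W <- S -> V <- H -> P
Condition 1 (no descendant of W in the set): FAILS — H is a descendant of W.
Condition 2 (every backdoor path blocked by {H}):
  P1: blocked at collider V (neither it nor any descendant is in the conditioning set).
  P2: blocked at collider V (neither it nor any descendant is in the conditioning set).
{H} does not satisfy the backdoor criterion.

No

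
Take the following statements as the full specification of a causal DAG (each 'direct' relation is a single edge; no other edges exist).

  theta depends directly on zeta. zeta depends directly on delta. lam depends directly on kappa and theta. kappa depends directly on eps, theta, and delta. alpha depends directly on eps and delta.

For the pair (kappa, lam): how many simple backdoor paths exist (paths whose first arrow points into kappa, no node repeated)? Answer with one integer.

3

A backdoor path from kappa to lam is any simple undirected path whose first edge points into kappa (i.e. leaves kappa via a parent).
Parents of kappa: {delta, eps, theta}.
Enumerating:
  P1: kappa <- eps -> alpha <- delta -> zeta -> theta -> lam
  P2: kappa <- delta -> zeta -> theta -> lam
  P3: kappa <- theta -> lam
That exhausts the simple backdoor paths. Count: 3.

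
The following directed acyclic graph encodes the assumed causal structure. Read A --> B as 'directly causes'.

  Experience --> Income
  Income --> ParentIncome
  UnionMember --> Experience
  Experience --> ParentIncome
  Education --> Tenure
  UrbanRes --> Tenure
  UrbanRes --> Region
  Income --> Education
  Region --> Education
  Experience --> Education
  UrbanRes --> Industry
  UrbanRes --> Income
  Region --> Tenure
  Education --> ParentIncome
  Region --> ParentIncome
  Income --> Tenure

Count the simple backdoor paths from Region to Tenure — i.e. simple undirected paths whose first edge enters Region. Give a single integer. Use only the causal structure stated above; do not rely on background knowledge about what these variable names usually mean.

7

A backdoor path from Region to Tenure is any simple undirected path whose first edge points into Region (i.e. leaves Region via a parent).
Parents of Region: {UrbanRes}.
Enumerating:
  P1: Region <- UrbanRes -> Income <- Experience -> Education -> Tenure
  P2: Region <- UrbanRes -> Income <- Experience -> ParentIncome <- Education -> Tenure
  P3: Region <- UrbanRes -> Income -> Education -> Tenure
  P4: Region <- UrbanRes -> Income -> Tenure
  P5: Region <- UrbanRes -> Income -> ParentIncome <- Experience -> Education -> Tenure
  P6: Region <- UrbanRes -> Income -> ParentIncome <- Education -> Tenure
  P7: Region <- UrbanRes -> Tenure
That exhausts the simple backdoor paths. Count: 7.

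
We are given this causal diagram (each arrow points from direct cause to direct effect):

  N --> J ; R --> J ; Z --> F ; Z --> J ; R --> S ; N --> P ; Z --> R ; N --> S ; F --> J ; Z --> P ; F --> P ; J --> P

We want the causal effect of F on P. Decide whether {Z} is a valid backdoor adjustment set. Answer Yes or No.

Yes

Backdoor paths from F to P (paths whose first edge points into F):
  P1: F <- Z -> R -> S <- N -> J -> P
  P2: F <- Z -> R -> S <- N -> P
  P3: F <- Z -> R -> J <- N -> P
  P4: F <- Z -> R -> J -> P
  P5: F <- Z -> J <- N -> P
  P6: F <- Z -> J <- R -> S <- N -> P
  P7: F <- Z -> J -> P
  P8: F <- Z -> P
Condition 1 (no descendant of F in the set): holds — descendants of F are {J, P}; none are in {Z}.
Condition 2 (every backdoor path blocked by {Z}):
  P1: blocked at fork node Z ∈ conditioning set.
  P2: blocked at fork node Z ∈ conditioning set.
  P3: blocked at fork node Z ∈ conditioning set.
  P4: blocked at fork node Z ∈ conditioning set.
  P5: blocked at fork node Z ∈ conditioning set.
  P6: blocked at fork node Z ∈ conditioning set.
  P7: blocked at fork node Z ∈ conditioning set.
  P8: blocked at fork node Z ∈ conditioning set.
{Z} satisfies the backdoor criterion.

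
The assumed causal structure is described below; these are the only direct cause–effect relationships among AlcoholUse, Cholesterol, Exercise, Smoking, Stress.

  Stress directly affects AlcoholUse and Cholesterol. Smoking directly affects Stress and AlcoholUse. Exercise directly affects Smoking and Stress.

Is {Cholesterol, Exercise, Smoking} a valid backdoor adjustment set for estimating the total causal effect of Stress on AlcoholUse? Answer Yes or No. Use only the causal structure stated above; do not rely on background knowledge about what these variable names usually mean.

No

Backdoor paths from Stress to AlcoholUse (paths whose first edge points into Stress):
  P1: Stress <- Exercise -> Smoking -> AlcoholUse
  P2: Stress <- Smoking -> AlcoholUse
Condition 1 (no descendant of Stress in the set): FAILS — Cholesterol is a descendant of Stress.
Condition 2 (every backdoor path blocked by {Cholesterol, Exercise, Smoking}):
  P1: blocked at fork node Exercise ∈ conditioning set.
  P2: blocked at fork node Smoking ∈ conditioning set.
{Cholesterol, Exercise, Smoking} does not satisfy the backdoor criterion.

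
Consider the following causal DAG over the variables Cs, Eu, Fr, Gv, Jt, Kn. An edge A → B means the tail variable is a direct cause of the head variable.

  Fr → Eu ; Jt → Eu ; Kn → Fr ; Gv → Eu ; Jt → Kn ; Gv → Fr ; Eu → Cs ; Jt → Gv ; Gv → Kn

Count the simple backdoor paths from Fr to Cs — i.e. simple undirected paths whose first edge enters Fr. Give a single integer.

7

A backdoor path from Fr to Cs is any simple undirected path whose first edge points into Fr (i.e. leaves Fr via a parent).
Parents of Fr: {Gv, Kn}.
Enumerating:
  P1: Fr <- Gv <- Jt -> Eu -> Cs
  P2: Fr <- Gv -> Kn <- Jt -> Eu -> Cs
  P3: Fr <- Gv -> Eu -> Cs
  P4: Fr <- Kn <- Jt -> Gv -> Eu -> Cs
  P5: Fr <- Kn <- Jt -> Eu -> Cs
  P6: Fr <- Kn <- Gv <- Jt -> Eu -> Cs
  P7: Fr <- Kn <- Gv -> Eu -> Cs
That exhausts the simple backdoor paths. Count: 7.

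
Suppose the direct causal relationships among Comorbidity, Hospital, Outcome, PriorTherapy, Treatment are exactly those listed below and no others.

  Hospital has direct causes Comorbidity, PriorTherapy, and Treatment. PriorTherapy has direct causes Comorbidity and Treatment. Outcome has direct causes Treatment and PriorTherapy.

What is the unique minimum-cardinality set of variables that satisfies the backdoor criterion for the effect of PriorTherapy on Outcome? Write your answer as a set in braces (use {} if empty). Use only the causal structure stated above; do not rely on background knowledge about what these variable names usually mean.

{Treatment}

Variables eligible for adjustment (non-descendants of PriorTherapy, excluding PriorTherapy and Outcome): {Comorbidity, Treatment}.
Backdoor paths from PriorTherapy to Outcome:
  P1: PriorTherapy <- Comorbidity -> Hospital <- Treatment -> Outcome
  P2: PriorTherapy <- Treatment -> Outcome
The empty set is not sufficient: P2 (PriorTherapy <- Treatment -> Outcome) has no collider blocking it and no conditioned non-collider, so it is open.
Try {Treatment}:
  P1: blocked at collider Hospital (neither it nor any descendant is in the conditioning set).
  P2: blocked at fork node Treatment ∈ conditioning set.
{Treatment} contains no descendant of PriorTherapy and blocks every backdoor path.
No other singleton works — e.g. {Comorbidity} leaves P2 open — so {Treatment} is the unique smallest valid adjustment set.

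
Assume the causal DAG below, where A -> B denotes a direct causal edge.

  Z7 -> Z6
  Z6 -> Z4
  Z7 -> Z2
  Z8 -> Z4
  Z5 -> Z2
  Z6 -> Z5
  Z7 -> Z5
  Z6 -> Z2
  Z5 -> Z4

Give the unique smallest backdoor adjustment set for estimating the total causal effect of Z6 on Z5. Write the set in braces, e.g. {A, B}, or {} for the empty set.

Variables eligible for adjustment (non-descendants of Z6, excluding Z6 and Z5): {Z7, Z8}.
Backdoor paths from Z6 to Z5:
  P1: Z6 <- Z7 -> Z5
  P2: Z6 <- Z7 -> Z2 <- Z5
The empty set is not sufficient: P1 (Z6 <- Z7 -> Z5) has no collider blocking it and no conditioned non-collider, so it is open.
Try {Z7}:
  P1: blocked at fork node Z7 ∈ conditioning set.
  P2: blocked at fork node Z7 ∈ conditioning set.
{Z7} contains no descendant of Z6 and blocks every backdoor path.
No other singleton works — e.g. {Z8} leaves P1 open — so {Z7} is the unique smallest valid adjustment set.

{Z7}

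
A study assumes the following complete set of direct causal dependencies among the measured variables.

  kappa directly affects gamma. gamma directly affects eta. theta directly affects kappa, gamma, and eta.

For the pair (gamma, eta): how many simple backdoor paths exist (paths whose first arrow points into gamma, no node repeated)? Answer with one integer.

A backdoor path from gamma to eta is any simple undirected path whose first edge points into gamma (i.e. leaves gamma via a parent).
Parents of gamma: {kappa, theta}.
Enumerating:
  P1: gamma <- theta -> eta
  P2: gamma <- kappa <- theta -> eta
That exhausts the simple backdoor paths. Count: 2.

2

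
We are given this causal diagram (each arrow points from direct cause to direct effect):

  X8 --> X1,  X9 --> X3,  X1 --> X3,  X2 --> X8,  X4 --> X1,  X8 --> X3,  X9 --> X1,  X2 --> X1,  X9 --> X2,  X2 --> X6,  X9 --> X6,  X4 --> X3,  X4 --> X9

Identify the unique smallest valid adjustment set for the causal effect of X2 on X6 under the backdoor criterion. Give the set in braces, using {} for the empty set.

Variables eligible for adjustment (non-descendants of X2, excluding X2 and X6): {X4, X9}.
Backdoor paths from X2 to X6:
  P1: X2 <- X9 -> X6
The empty set is not sufficient: P1 (X2 <- X9 -> X6) has no collider blocking it and no conditioned non-collider, so it is open.
Try {X9}:
  P1: blocked at fork node X9 ∈ conditioning set.
{X9} contains no descendant of X2 and blocks every backdoor path.
No other singleton works — e.g. {X4} leaves P1 open — so {X9} is the unique smallest valid adjustment set.

{X9}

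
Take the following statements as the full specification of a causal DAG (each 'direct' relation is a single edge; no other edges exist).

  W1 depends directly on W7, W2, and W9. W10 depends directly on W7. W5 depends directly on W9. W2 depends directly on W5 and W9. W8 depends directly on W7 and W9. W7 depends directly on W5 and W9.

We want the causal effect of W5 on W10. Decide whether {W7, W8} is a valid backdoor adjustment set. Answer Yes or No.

Backdoor paths from W5 to W10 (paths whose first edge points into W5):
  P1: W5 <- W9 -> W7 -> W10
  P2: W5 <- W9 -> W2 -> W1 <- W7 -> W10
  P3: W5 <- W9 -> W1 <- W7 -> W10
  P4: W5 <- W9 -> W8 <- W7 -> W10
Condition 1 (no descendant of W5 in the set): FAILS — W7 and W8 are descendants of W5.
Condition 2 (every backdoor path blocked by {W7, W8}):
  P1: blocked at chain node W7 ∈ conditioning set.
  P2: blocked at collider W1 (neither it nor any descendant is in the conditioning set).
  P3: blocked at collider W1 (neither it nor any descendant is in the conditioning set).
  P4: blocked at fork node W7 ∈ conditioning set.
{W7, W8} does not satisfy the backdoor criterion.

No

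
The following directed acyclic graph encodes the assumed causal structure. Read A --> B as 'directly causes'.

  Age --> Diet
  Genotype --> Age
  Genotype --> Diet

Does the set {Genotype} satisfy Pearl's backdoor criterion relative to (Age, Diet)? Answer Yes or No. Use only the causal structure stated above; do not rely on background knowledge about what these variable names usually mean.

Backdoor paths from Age to Diet (paths whose first edge points into Age):
  P1: Age <- Genotype -> Diet
Condition 1 (no descendant of Age in the set): holds — descendants of Age are {Diet}; none are in {Genotype}.
Condition 2 (every backdoor path blocked by {Genotype}):
  P1: blocked at fork node Genotype ∈ conditioning set.
{Genotype} satisfies the backdoor criterion.

Yes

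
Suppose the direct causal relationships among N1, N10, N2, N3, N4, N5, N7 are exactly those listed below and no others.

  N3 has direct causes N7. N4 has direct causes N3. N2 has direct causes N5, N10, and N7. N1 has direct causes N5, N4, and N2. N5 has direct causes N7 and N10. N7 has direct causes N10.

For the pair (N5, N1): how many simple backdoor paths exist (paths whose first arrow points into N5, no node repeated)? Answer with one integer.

7

A backdoor path from N5 to N1 is any simple undirected path whose first edge points into N5 (i.e. leaves N5 via a parent).
Parents of N5: {N10, N7}.
Enumerating:
  P1: N5 <- N10 -> N7 -> N2 -> N1
  P2: N5 <- N10 -> N7 -> N3 -> N4 -> N1
  P3: N5 <- N10 -> N2 <- N7 -> N3 -> N4 -> N1
  P4: N5 <- N10 -> N2 -> N1
  P5: N5 <- N7 <- N10 -> N2 -> N1
  P6: N5 <- N7 -> N2 -> N1
  P7: N5 <- N7 -> N3 -> N4 -> N1
That exhausts the simple backdoor paths. Count: 7.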